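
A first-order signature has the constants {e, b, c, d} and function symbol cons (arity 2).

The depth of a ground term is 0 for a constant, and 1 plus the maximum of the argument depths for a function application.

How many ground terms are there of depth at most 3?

163220

If N_k denotes the number of depth-≤k ground terms, the 4 constants give N_0 = 4, and each function symbol of arity r contributes N_{k-1}^r new terms at level k: N_k = 4 + N_{k-1}^2.
N_0 = 4
N_1 = 4 + 4^2 = 20
N_2 = 4 + 20^2 = 404
N_3 = 4 + 404^2 = 163220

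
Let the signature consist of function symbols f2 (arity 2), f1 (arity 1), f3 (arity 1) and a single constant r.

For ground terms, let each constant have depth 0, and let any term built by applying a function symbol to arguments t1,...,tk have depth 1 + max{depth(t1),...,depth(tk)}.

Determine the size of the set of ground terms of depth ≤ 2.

Let N_k = |{terms of depth ≤ k}|. Then N_0 = 1 and N_k = 1 + N_{k-1}^2 + N_{k-1} + N_{k-1} for k ≥ 1 (one summand per function symbol, arity giving the exponent).
N_0 = 1
N_1 = 1 + 1^2 + 1 + 1 = 4
N_2 = 1 + 4^2 + 4 + 4 = 25

25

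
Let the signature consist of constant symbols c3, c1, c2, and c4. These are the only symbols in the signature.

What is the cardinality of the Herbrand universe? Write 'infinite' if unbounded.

4

There are no function symbols, so every ground term is one of the 4 constants.
The Herbrand universe is {c3, c1, c2, c4}, which is finite with 4 elements.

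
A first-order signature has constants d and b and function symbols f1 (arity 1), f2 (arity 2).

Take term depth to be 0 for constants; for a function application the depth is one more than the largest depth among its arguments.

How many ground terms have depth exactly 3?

If N_k denotes the number of depth-≤k ground terms, the 2 constants give N_0 = 2, and each function symbol of arity r contributes N_{k-1}^r new terms at level k: N_k = 2 + N_{k-1} + N_{k-1}^2.
N_0 = 2
N_1 = 2 + 2 + 2^2 = 8
N_2 = 2 + 8 + 8^2 = 74
N_3 = 2 + 74 + 74^2 = 5552
Terms of depth exactly 3: N_3 − N_2 = 5552 − 74 = 5478.

5478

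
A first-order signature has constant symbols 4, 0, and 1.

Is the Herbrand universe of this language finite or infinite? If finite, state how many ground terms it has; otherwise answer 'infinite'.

3

There are no function symbols, so every ground term is one of the 3 constants.
The Herbrand universe is {4, 0, 1}, which is finite with 3 elements.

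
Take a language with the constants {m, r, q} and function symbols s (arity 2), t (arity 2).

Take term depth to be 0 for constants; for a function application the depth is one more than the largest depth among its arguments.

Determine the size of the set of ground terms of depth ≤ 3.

1566453

Let N_k count ground terms of depth at most k. Each non-constant term of depth ≤ k is some function symbol applied to depth-≤(k−1) arguments, giving N_k = 3 + N_{k-1}^2 + N_{k-1}^2.
N_0 = 3
N_1 = 3 + 3^2 + 3^2 = 21
N_2 = 3 + 21^2 + 21^2 = 885
N_3 = 3 + 885^2 + 885^2 = 1566453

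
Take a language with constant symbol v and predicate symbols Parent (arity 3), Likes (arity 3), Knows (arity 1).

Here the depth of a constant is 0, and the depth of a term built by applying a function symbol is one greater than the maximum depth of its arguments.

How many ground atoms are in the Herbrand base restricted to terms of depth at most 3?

First count ground terms of depth ≤ 3.
With no function symbols every ground term is a constant, so there is exactly 1 ground term at every depth bound.
N_0 = 1
N_1 = 1
N_2 = 1
N_3 = 1
Explicitly: v.
So |H| = 1.
For each predicate symbol, the number of ground atoms is |H| raised to its arity; summing:
  Parent: 1^3 = 1;  Likes: 1^3 = 1;  Knows: 1
Total ground atoms: 1 + 1 + 1 = 3.

3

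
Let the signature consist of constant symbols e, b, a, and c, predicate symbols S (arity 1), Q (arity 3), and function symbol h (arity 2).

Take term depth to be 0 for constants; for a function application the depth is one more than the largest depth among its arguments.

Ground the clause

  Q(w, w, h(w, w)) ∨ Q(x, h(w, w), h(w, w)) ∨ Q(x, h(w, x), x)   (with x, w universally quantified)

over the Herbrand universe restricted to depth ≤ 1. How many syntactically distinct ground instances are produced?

400

Ground terms of depth ≤ 1:
  If N_k denotes the number of depth-≤k ground terms, the 4 constants give N_0 = 4, and each function symbol of arity r contributes N_{k-1}^r new terms at level k: N_k = 4 + N_{k-1}^2.
  N_0 = 4
  N_1 = 4 + 4^2 = 20
So there are 20 ground terms available for substitution.
The clause has 2 distinct variables (x, w), each appearing in the body. In the free term algebra distinct substitutions yield syntactically distinct ground instances.
Number of ground instances = 20^2 = 400.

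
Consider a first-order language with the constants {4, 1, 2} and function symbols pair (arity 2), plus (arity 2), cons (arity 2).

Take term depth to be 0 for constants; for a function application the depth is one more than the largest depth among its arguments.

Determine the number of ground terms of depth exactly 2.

2673

If N_k denotes the number of depth-≤k ground terms, the 3 constants give N_0 = 3, and each function symbol of arity r contributes N_{k-1}^r new terms at level k: N_k = 3 + N_{k-1}^2 + N_{k-1}^2 + N_{k-1}^2.
N_0 = 3
N_1 = 3 + 3^2 + 3^2 + 3^2 = 30
N_2 = 3 + 30^2 + 30^2 + 30^2 = 2703
Terms of depth exactly 2: N_2 − N_1 = 2703 − 30 = 2673.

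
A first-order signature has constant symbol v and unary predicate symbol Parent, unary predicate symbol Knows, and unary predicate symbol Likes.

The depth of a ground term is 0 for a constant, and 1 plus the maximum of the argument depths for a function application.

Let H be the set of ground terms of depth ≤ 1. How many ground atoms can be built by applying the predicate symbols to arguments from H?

First count ground terms of depth ≤ 1.
With no function symbols every ground term is a constant, so there is exactly 1 ground term at every depth bound.
N_0 = 1
N_1 = 1
Explicitly: v.
So |H| = 1.
Each predicate of arity r yields |H|^r ground atoms (one per choice of an r-tuple from H):
  Parent: 1;  Knows: 1;  Likes: 1
Total ground atoms: 1 + 1 + 1 = 3.

3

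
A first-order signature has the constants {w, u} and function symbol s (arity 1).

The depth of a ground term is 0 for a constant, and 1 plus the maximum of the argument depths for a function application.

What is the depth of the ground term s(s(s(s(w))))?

depth(s(w)) = 1 + depth(w) = 1 + 0 = 1
depth(s(s(w))) = 1 + depth(s(w)) = 1 + 1 = 2
depth(s(s(s(w)))) = 1 + depth(s(s(w))) = 1 + 2 = 3
depth(s(s(s(s(w))))) = 1 + depth(s(s(s(w)))) = 1 + 3 = 4

4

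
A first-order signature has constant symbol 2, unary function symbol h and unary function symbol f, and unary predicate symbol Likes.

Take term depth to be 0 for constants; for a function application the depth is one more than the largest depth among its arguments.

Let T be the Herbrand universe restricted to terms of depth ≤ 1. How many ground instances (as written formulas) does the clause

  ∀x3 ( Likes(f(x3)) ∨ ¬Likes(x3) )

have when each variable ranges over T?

3

Ground terms of depth ≤ 1:
  Count level by level. With function symbols h/1, f/1, the terms of depth ≤ k are the 1 constant together with each function applied to depth-≤(k−1) tuples, so N_k = 1 + N_{k-1} + N_{k-1}.
  N_0 = 1
  N_1 = 1 + 1 + 1 = 3
So there are 3 ground terms available for substitution.
The clause has 1 distinct variable (x3), which appears in the body. In the free term algebra distinct substitutions yield syntactically distinct ground instances.
Number of ground instances = 3.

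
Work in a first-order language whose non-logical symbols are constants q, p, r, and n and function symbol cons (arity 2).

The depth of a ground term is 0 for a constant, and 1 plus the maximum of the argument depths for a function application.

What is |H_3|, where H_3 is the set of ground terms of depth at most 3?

163220

Let N_k = |{terms of depth ≤ k}|. Then N_0 = 4 and N_k = 4 + N_{k-1}^2 for k ≥ 1 (one summand per function symbol, arity giving the exponent).
N_0 = 4
N_1 = 4 + 4^2 = 20
N_2 = 4 + 20^2 = 404
N_3 = 4 + 404^2 = 163220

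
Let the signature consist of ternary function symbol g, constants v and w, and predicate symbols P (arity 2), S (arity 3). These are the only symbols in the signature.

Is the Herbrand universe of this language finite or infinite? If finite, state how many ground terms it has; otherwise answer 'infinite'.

The signature has at least one function symbol (g, arity 3) and at least one constant (v).
Iterating g gives infinitely many distinct ground terms: v, g(v, v, v), g(g(v, v, v), g(v, v, v), g(v, v, v)), ...
So the Herbrand universe is infinite.

infinite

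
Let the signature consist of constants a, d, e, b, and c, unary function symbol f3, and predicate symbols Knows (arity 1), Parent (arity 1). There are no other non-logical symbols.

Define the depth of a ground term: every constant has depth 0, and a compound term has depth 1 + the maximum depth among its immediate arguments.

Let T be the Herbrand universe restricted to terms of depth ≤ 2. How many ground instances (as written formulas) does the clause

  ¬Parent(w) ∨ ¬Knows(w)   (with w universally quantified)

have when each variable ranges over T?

Ground terms of depth ≤ 2:
  Let N_k count ground terms of depth at most k. Each non-constant term of depth ≤ k is some function symbol applied to depth-≤(k−1) arguments, giving N_k = 5 + N_{k-1}.
  N_0 = 5
  N_1 = 5 + 5 = 10
  N_2 = 5 + 10 = 15
So there are 15 ground terms available for substitution.
There is 1 variable to instantiate (w),  occurring in at least one literal, so different choices give different ground instances.
Number of ground instances = 15.

15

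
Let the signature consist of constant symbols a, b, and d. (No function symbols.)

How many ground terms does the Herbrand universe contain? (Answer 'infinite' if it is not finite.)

There are no function symbols, so every ground term is one of the 3 constants.
The Herbrand universe is {a, b, d}, which is finite with 3 elements.

3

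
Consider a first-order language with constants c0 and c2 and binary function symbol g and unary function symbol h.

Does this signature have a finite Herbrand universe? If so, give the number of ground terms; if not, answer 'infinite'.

infinite

The signature has at least one function symbol (g, arity 2) and at least one constant (c0).
Iterating g gives infinitely many distinct ground terms: c0, g(c0, c0), g(g(c0, c0), g(c0, c0)), ...
So the Herbrand universe is infinite.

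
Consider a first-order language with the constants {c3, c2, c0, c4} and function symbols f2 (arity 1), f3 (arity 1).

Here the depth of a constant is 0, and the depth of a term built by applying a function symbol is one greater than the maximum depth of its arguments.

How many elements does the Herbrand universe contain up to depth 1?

12

Let N_k = |{terms of depth ≤ k}|. Then N_0 = 4 and N_k = 4 + N_{k-1} + N_{k-1} for k ≥ 1 (one summand per function symbol, arity giving the exponent).
N_0 = 4
N_1 = 4 + 4 + 4 = 12
Explicitly: c3, c2, c0, c4, f2(c3), f2(c2), f2(c0), f2(c4), f3(c3), f3(c2), f3(c0), f3(c4).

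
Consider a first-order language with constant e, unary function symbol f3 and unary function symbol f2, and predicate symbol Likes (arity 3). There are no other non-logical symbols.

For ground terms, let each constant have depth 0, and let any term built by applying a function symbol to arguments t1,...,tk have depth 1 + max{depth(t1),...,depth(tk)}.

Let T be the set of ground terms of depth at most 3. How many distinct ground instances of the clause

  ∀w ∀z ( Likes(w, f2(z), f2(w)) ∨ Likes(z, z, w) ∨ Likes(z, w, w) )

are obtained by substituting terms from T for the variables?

Ground terms of depth ≤ 3:
  Let N_k = |{terms of depth ≤ k}|. Then N_0 = 1 and N_k = 1 + N_{k-1} + N_{k-1} for k ≥ 1 (one summand per function symbol, arity giving the exponent).
  N_0 = 1
  N_1 = 1 + 1 + 1 = 3
  N_2 = 1 + 3 + 3 = 7
  N_3 = 1 + 7 + 7 = 15
So there are 15 ground terms available for substitution.
The body mentions every one of the 2 quantified variables; since ground terms form a free algebra, no two substitutions collapse to the same formula.
Number of ground instances = 15^2 = 225.

225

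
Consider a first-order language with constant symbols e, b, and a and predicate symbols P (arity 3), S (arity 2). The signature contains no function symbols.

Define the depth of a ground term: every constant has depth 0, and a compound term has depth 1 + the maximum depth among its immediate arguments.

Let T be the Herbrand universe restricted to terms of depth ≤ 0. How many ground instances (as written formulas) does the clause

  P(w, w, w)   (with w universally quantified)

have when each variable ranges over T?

3

Ground terms of depth ≤ 0:
  With no function symbols every ground term is a constant, so there are exactly 3 ground terms at every depth bound.
  N_0 = 3
So there are 3 ground terms available for substitution.
The body mentions the single quantified variable w; since ground terms form a free algebra, no two substitutions collapse to the same formula.
Number of ground instances = 3.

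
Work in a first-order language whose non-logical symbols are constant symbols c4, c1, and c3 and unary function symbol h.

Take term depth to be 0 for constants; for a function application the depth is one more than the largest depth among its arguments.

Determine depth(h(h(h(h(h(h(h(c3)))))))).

depth(h(c3)) = 1 + depth(c3) = 1 + 0 = 1
depth(h(h(c3))) = 1 + depth(h(c3)) = 1 + 1 = 2
depth(h(h(h(c3)))) = 1 + depth(h(h(c3))) = 1 + 2 = 3
depth(h(h(h(h(c3))))) = 1 + depth(h(h(h(c3)))) = 1 + 3 = 4
depth(h(h(h(h(h(c3)))))) = 1 + depth(h(h(h(h(c3))))) = 1 + 4 = 5
depth(h(h(h(h(h(h(c3))))))) = 1 + depth(h(h(h(h(h(c3)))))) = 1 + 5 = 6
depth(h(h(h(h(h(h(h(c3)))))))) = 1 + depth(h(h(h(h(h(h(c3))))))) = 1 + 6 = 7

7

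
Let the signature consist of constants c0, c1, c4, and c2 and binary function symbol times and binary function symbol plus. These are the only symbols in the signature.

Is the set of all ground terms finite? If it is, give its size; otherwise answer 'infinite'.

The signature has at least one function symbol (times, arity 2) and at least one constant (c0).
Iterating times gives infinitely many distinct ground terms: c0, times(c0, c0), times(times(c0, c0), times(c0, c0)), ...
So the Herbrand universe is infinite.

infinite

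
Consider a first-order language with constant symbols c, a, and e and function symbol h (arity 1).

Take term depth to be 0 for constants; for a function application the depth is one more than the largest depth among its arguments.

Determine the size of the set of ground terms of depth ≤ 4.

15

Write N_k for the number of ground terms of depth ≤ k. A term of depth ≤ k is either a constant or a function symbol applied to arguments of depth ≤ k−1, so N_k = 3 + N_{k-1}.
N_0 = 3
N_1 = 3 + 3 = 6
N_2 = 3 + 6 = 9
N_3 = 3 + 9 = 12
N_4 = 3 + 12 = 15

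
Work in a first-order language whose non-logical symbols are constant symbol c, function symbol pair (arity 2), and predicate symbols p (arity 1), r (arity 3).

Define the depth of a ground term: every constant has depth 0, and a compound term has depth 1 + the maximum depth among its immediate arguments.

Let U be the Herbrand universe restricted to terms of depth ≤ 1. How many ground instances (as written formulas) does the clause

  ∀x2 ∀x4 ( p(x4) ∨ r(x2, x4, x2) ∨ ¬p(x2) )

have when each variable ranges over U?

4

Ground terms of depth ≤ 1:
  If N_k denotes the number of depth-≤k ground terms, the 1 constant gives N_0 = 1, and each function symbol of arity r contributes N_{k-1}^r new terms at level k: N_k = 1 + N_{k-1}^2.
  N_0 = 1
  N_1 = 1 + 1^2 = 2
  Explicitly: c, pair(c, c).
So there are 2 ground terms available for substitution.
There are 2 variables to instantiate (x2, x4), each occurring in at least one literal, so different choices give different ground instances.
Number of ground instances = 2^2 = 4.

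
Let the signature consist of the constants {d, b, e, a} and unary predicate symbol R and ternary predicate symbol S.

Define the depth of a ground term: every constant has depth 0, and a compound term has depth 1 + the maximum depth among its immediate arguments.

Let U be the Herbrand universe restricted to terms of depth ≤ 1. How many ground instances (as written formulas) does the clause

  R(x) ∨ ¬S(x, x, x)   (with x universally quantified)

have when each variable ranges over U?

Ground terms of depth ≤ 1:
  With no function symbols every ground term is a constant, so there are exactly 4 ground terms at every depth bound.
  N_0 = 4
  N_1 = 4
  Explicitly: d, b, e, a.
So there are 4 ground terms available for substitution.
The clause has 1 distinct variable (x), which appears in the body. In the free term algebra distinct substitutions yield syntactically distinct ground instances.
Number of ground instances = 4.

4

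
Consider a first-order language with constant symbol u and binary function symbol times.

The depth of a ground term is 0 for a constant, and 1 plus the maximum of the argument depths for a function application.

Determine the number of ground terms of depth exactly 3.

Let N_k = |{terms of depth ≤ k}|. Then N_0 = 1 and N_k = 1 + N_{k-1}^2 for k ≥ 1 (one summand per function symbol, arity giving the exponent).
N_0 = 1
N_1 = 1 + 1^2 = 2
N_2 = 1 + 2^2 = 5
N_3 = 1 + 5^2 = 26
Terms of depth exactly 3: N_3 − N_2 = 26 − 5 = 21.

21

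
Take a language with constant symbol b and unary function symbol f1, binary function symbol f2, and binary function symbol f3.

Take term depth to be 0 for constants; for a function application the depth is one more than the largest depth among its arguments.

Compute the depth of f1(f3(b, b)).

depth(f3(b, b)) = 1 + max(0, 0) = 1
depth(f1(f3(b, b))) = 1 + depth(f3(b, b)) = 1 + 1 = 2

2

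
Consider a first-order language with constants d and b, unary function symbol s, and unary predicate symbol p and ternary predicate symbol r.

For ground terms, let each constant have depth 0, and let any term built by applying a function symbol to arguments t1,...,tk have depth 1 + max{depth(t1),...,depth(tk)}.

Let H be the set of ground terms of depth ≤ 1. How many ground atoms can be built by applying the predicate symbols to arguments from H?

First count ground terms of depth ≤ 1.
Let N_k = |{terms of depth ≤ k}|. Then N_0 = 2 and N_k = 2 + N_{k-1} for k ≥ 1 (one summand per function symbol, arity giving the exponent).
N_0 = 2
N_1 = 2 + 2 = 4
Explicitly: d, b, s(d), s(b).
So |H| = 4.
Ground atoms are formed by filling each argument slot of a predicate with a term from H, so an r-ary predicate gives |H|^r atoms:
  p: 4;  r: 4^3 = 64
Total ground atoms: 4 + 64 = 68.

68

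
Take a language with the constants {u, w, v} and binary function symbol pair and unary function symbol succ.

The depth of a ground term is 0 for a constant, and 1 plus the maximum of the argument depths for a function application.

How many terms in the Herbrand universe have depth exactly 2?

Count level by level. With function symbols pair/2, succ/1, the terms of depth ≤ k are the 3 constants together with each function applied to depth-≤(k−1) tuples, so N_k = 3 + N_{k-1}^2 + N_{k-1}.
N_0 = 3
N_1 = 3 + 3^2 + 3 = 15
N_2 = 3 + 15^2 + 15 = 243
Terms of depth exactly 2: N_2 − N_1 = 243 − 15 = 228.

228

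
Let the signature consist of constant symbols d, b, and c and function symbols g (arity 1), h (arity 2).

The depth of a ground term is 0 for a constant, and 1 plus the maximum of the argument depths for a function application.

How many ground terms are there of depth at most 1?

15

If N_k denotes the number of depth-≤k ground terms, the 3 constants give N_0 = 3, and each function symbol of arity r contributes N_{k-1}^r new terms at level k: N_k = 3 + N_{k-1} + N_{k-1}^2.
N_0 = 3
N_1 = 3 + 3 + 3^2 = 15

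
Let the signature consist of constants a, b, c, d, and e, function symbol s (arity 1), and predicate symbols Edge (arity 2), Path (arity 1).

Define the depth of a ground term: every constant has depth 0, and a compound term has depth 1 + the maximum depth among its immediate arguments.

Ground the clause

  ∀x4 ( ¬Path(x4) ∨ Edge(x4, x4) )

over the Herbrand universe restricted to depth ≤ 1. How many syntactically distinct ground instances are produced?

10

Ground terms of depth ≤ 1:
  Count level by level. With function symbols s/1, the terms of depth ≤ k are the 5 constants together with each function applied to depth-≤(k−1) tuples, so N_k = 5 + N_{k-1}.
  N_0 = 5
  N_1 = 5 + 5 = 10
So there are 10 ground terms available for substitution.
There is 1 variable to instantiate (x4),  occurring in at least one literal, so different choices give different ground instances.
Number of ground instances = 10.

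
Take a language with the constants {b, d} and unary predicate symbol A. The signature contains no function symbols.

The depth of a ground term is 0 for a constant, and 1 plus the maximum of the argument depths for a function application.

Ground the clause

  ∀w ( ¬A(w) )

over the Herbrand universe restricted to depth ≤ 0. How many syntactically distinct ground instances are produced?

2

Ground terms of depth ≤ 0:
  With no function symbols every ground term is a constant, so there are exactly 2 ground terms at every depth bound.
  N_0 = 2
So there are 2 ground terms available for substitution.
The body mentions the single quantified variable w; since ground terms form a free algebra, no two substitutions collapse to the same formula.
Number of ground instances = 2.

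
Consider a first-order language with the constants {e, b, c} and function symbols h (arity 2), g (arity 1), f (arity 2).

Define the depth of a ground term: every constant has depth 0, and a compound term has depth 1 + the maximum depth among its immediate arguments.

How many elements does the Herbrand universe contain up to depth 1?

Let N_k count ground terms of depth at most k. Each non-constant term of depth ≤ k is some function symbol applied to depth-≤(k−1) arguments, giving N_k = 3 + N_{k-1}^2 + N_{k-1} + N_{k-1}^2.
N_0 = 3
N_1 = 3 + 3^2 + 3 + 3^2 = 24

24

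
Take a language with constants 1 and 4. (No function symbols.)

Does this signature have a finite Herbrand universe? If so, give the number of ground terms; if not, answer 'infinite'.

2

There are no function symbols, so every ground term is one of the 2 constants.
The Herbrand universe is {1, 4}, which is finite with 2 elements.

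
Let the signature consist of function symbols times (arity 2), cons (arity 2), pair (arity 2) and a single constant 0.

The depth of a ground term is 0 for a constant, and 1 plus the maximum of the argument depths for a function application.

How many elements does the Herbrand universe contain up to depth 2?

49

Count level by level. With function symbols times/2, cons/2, pair/2, the terms of depth ≤ k are the 1 constant together with each function applied to depth-≤(k−1) tuples, so N_k = 1 + N_{k-1}^2 + N_{k-1}^2 + N_{k-1}^2.
N_0 = 1
N_1 = 1 + 1^2 + 1^2 + 1^2 = 4
N_2 = 1 + 4^2 + 4^2 + 4^2 = 49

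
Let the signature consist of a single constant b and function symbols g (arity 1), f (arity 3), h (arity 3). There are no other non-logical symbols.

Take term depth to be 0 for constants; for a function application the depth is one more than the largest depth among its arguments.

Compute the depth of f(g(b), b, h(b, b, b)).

2

depth(g(b)) = 1 + depth(b) = 1 + 0 = 1
depth(h(b, b, b)) = 1 + max(0, 0, 0) = 1
depth(f(g(b), b, h(b, b, b))) = 1 + max(1, 0, 1) = 2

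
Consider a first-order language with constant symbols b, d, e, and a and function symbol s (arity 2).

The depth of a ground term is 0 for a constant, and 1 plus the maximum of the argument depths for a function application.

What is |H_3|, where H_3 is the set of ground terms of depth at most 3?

Count level by level. With function symbols s/2, the terms of depth ≤ k are the 4 constants together with each function applied to depth-≤(k−1) tuples, so N_k = 4 + N_{k-1}^2.
N_0 = 4
N_1 = 4 + 4^2 = 20
N_2 = 4 + 20^2 = 404
N_3 = 4 + 404^2 = 163220

163220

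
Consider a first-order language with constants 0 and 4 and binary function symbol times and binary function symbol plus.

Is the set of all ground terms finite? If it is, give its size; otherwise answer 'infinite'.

infinite

The signature has at least one function symbol (times, arity 2) and at least one constant (0).
Iterating times gives infinitely many distinct ground terms: 0, times(0, 0), times(times(0, 0), times(0, 0)), ...
So the Herbrand universe is infinite.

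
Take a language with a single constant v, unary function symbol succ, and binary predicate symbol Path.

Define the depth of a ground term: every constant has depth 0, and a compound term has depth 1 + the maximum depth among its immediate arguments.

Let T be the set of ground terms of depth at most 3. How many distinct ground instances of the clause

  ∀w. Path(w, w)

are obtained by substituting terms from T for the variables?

Ground terms of depth ≤ 3:
  Count level by level. With function symbols succ/1, the terms of depth ≤ k are the 1 constant together with each function applied to depth-≤(k−1) tuples, so N_k = 1 + N_{k-1}.
  N_0 = 1
  N_1 = 1 + 1 = 2
  N_2 = 1 + 2 = 3
  N_3 = 1 + 3 = 4
So there are 4 ground terms available for substitution.
There is 1 variable to instantiate (w),  occurring in at least one literal, so different choices give different ground instances.
Number of ground instances = 4.

4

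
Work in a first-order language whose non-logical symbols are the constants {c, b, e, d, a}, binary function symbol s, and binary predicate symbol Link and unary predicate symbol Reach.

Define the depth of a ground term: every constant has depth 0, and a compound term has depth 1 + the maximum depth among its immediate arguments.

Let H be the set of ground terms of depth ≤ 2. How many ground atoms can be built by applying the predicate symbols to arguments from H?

First count ground terms of depth ≤ 2.
If N_k denotes the number of depth-≤k ground terms, the 5 constants give N_0 = 5, and each function symbol of arity r contributes N_{k-1}^r new terms at level k: N_k = 5 + N_{k-1}^2.
N_0 = 5
N_1 = 5 + 5^2 = 30
N_2 = 5 + 30^2 = 905
So |H| = 905.
Each predicate of arity r yields |H|^r ground atoms (one per choice of an r-tuple from H):
  Link: 905^2 = 819025;  Reach: 905
Total ground atoms: 819025 + 905 = 819930.

819930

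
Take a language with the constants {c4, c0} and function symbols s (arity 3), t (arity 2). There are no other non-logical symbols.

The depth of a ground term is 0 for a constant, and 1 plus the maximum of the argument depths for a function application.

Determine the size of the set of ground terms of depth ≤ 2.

Let N_k count ground terms of depth at most k. Each non-constant term of depth ≤ k is some function symbol applied to depth-≤(k−1) arguments, giving N_k = 2 + N_{k-1}^3 + N_{k-1}^2.
N_0 = 2
N_1 = 2 + 2^3 + 2^2 = 14
N_2 = 2 + 14^3 + 14^2 = 2942

2942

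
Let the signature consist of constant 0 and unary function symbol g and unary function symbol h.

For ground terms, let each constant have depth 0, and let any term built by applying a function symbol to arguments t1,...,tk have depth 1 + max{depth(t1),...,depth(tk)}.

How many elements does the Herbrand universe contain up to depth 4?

31

Let N_k = |{terms of depth ≤ k}|. Then N_0 = 1 and N_k = 1 + N_{k-1} + N_{k-1} for k ≥ 1 (one summand per function symbol, arity giving the exponent).
N_0 = 1
N_1 = 1 + 1 + 1 = 3
N_2 = 1 + 3 + 3 = 7
N_3 = 1 + 7 + 7 = 15
N_4 = 1 + 15 + 15 = 31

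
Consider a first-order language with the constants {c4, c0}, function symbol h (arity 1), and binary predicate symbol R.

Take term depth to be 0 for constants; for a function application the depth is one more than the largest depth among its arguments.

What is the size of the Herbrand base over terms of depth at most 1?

16

First count ground terms of depth ≤ 1.
Write N_k for the number of ground terms of depth ≤ k. A term of depth ≤ k is either a constant or a function symbol applied to arguments of depth ≤ k−1, so N_k = 2 + N_{k-1}.
N_0 = 2
N_1 = 2 + 2 = 4
Explicitly: c4, c0, h(c4), h(c0).
So |H| = 4.
For each predicate symbol, the number of ground atoms is |H| raised to its arity; summing:
  R: 4^2 = 16
Total ground atoms: 16.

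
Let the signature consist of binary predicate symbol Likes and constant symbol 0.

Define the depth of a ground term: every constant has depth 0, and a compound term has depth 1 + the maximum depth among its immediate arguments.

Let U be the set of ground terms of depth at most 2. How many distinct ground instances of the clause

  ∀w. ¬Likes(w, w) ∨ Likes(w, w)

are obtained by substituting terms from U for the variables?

Ground terms of depth ≤ 2:
  With no function symbols every ground term is a constant, so there is exactly 1 ground term at every depth bound.
  N_0 = 1
  N_1 = 1
  N_2 = 1
  Explicitly: 0.
So there is exactly 1 ground term available for substitution.
The body mentions the single quantified variable w; since ground terms form a free algebra, no two substitutions collapse to the same formula.
Number of ground instances = 1.

1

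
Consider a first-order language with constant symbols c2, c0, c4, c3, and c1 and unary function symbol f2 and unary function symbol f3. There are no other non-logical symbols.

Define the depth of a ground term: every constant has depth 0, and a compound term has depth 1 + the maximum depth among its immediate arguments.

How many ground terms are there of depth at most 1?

15

Write N_k for the number of ground terms of depth ≤ k. A term of depth ≤ k is either a constant or a function symbol applied to arguments of depth ≤ k−1, so N_k = 5 + N_{k-1} + N_{k-1}.
N_0 = 5
N_1 = 5 + 5 + 5 = 15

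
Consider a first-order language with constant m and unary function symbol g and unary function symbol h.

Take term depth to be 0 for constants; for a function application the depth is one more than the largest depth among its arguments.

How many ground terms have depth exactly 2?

If N_k denotes the number of depth-≤k ground terms, the 1 constant gives N_0 = 1, and each function symbol of arity r contributes N_{k-1}^r new terms at level k: N_k = 1 + N_{k-1} + N_{k-1}.
N_0 = 1
N_1 = 1 + 1 + 1 = 3
N_2 = 1 + 3 + 3 = 7
Terms of depth exactly 2: N_2 − N_1 = 7 − 3 = 4.

4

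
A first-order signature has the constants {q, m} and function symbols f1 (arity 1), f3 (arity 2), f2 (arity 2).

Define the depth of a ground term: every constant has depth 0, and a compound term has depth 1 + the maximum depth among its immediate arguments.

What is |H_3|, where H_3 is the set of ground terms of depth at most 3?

Let N_k count ground terms of depth at most k. Each non-constant term of depth ≤ k is some function symbol applied to depth-≤(k−1) arguments, giving N_k = 2 + N_{k-1} + N_{k-1}^2 + N_{k-1}^2.
N_0 = 2
N_1 = 2 + 2 + 2^2 + 2^2 = 12
N_2 = 2 + 12 + 12^2 + 12^2 = 302
N_3 = 2 + 302 + 302^2 + 302^2 = 182712

182712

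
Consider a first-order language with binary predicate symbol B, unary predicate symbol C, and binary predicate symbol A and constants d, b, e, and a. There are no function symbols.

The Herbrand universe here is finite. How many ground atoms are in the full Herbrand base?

36

With no function symbols, the Herbrand universe is just the 4 constants.
Ground atoms per predicate: B: 4^2 = 16, C: 4, A: 4^2 = 16.
Herbrand base size = 16 + 4 + 16 = 36.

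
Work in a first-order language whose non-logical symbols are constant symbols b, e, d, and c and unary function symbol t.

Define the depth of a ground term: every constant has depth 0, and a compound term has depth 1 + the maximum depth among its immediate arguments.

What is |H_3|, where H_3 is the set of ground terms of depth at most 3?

16

If N_k denotes the number of depth-≤k ground terms, the 4 constants give N_0 = 4, and each function symbol of arity r contributes N_{k-1}^r new terms at level k: N_k = 4 + N_{k-1}.
N_0 = 4
N_1 = 4 + 4 = 8
N_2 = 4 + 8 = 12
N_3 = 4 + 12 = 16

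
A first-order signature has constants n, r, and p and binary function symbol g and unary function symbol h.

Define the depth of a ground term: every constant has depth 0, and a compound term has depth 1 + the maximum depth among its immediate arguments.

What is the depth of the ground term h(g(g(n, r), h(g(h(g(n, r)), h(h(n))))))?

depth(g(n, r)) = 1 + max(0, 0) = 1
depth(h(g(n, r))) = 1 + depth(g(n, r)) = 1 + 1 = 2
depth(h(n)) = 1 + depth(n) = 1 + 0 = 1
depth(h(h(n))) = 1 + depth(h(n)) = 1 + 1 = 2
depth(g(h(g(n, r)), h(h(n)))) = 1 + max(2, 2) = 3
depth(h(g(h(g(n, r)), h(h(n))))) = 1 + depth(g(h(g(n, r)), h(h(n)))) = 1 + 3 = 4
depth(g(g(n, r), h(g(h(g(n, r)), h(h(n)))))) = 1 + max(1, 4) = 5
depth(h(g(g(n, r), h(g(h(g(n, r)), h(h(n))))))) = 1 + depth(g(g(n, r), h(g(h(g(n, r)), h(h(n)))))) = 1 + 5 = 6

6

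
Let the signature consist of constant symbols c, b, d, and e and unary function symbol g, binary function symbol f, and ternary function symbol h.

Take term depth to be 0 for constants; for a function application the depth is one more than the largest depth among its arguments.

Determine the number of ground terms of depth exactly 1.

84

If N_k denotes the number of depth-≤k ground terms, the 4 constants give N_0 = 4, and each function symbol of arity r contributes N_{k-1}^r new terms at level k: N_k = 4 + N_{k-1} + N_{k-1}^2 + N_{k-1}^3.
N_0 = 4
N_1 = 4 + 4 + 4^2 + 4^3 = 88
Terms of depth exactly 1: N_1 − N_0 = 88 − 4 = 84.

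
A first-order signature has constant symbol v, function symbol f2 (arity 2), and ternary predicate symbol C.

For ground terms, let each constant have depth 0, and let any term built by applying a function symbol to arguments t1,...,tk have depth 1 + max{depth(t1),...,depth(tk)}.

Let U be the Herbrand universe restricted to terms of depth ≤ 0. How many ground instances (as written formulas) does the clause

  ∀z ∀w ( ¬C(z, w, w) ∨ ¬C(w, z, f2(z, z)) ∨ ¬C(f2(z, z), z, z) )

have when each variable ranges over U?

Ground terms of depth ≤ 0:
  Let N_k count ground terms of depth at most k. Each non-constant term of depth ≤ k is some function symbol applied to depth-≤(k−1) arguments, giving N_k = 1 + N_{k-1}^2.
  N_0 = 1
So there is exactly 1 ground term available for substitution.
There are 2 variables to instantiate (z, w), each occurring in at least one literal, so different choices give different ground instances.
Number of ground instances = 1^2 = 1.

1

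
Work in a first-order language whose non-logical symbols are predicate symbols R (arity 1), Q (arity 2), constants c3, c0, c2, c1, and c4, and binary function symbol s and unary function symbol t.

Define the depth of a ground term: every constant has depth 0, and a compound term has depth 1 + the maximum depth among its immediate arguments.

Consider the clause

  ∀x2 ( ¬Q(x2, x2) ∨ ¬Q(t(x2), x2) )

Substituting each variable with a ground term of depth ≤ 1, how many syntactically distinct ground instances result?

Ground terms of depth ≤ 1:
  Count level by level. With function symbols s/2, t/1, the terms of depth ≤ k are the 5 constants together with each function applied to depth-≤(k−1) tuples, so N_k = 5 + N_{k-1}^2 + N_{k-1}.
  N_0 = 5
  N_1 = 5 + 5^2 + 5 = 35
So there are 35 ground terms available for substitution.
The body mentions the single quantified variable x2; since ground terms form a free algebra, no two substitutions collapse to the same formula.
Number of ground instances = 35.

35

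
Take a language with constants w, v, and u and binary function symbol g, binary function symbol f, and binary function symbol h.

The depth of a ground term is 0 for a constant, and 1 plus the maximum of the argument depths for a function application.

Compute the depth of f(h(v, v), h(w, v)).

2

depth(h(v, v)) = 1 + max(0, 0) = 1
depth(h(w, v)) = 1 + max(0, 0) = 1
depth(f(h(v, v), h(w, v))) = 1 + max(1, 1) = 2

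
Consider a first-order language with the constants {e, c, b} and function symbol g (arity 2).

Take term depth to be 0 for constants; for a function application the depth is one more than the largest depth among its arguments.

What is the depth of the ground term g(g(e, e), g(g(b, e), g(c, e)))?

depth(g(e, e)) = 1 + max(0, 0) = 1
depth(g(b, e)) = 1 + max(0, 0) = 1
depth(g(c, e)) = 1 + max(0, 0) = 1
depth(g(g(b, e), g(c, e))) = 1 + max(1, 1) = 2
depth(g(g(e, e), g(g(b, e), g(c, e)))) = 1 + max(1, 2) = 3

3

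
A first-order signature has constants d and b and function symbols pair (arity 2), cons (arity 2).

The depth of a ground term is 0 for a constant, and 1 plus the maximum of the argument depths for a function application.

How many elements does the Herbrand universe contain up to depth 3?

81610

Let N_k = |{terms of depth ≤ k}|. Then N_0 = 2 and N_k = 2 + N_{k-1}^2 + N_{k-1}^2 for k ≥ 1 (one summand per function symbol, arity giving the exponent).
N_0 = 2
N_1 = 2 + 2^2 + 2^2 = 10
N_2 = 2 + 10^2 + 10^2 = 202
N_3 = 2 + 202^2 + 202^2 = 81610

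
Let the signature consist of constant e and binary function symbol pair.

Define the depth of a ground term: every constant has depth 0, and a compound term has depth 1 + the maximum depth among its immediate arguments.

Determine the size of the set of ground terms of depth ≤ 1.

2

If N_k denotes the number of depth-≤k ground terms, the 1 constant gives N_0 = 1, and each function symbol of arity r contributes N_{k-1}^r new terms at level k: N_k = 1 + N_{k-1}^2.
N_0 = 1
N_1 = 1 + 1^2 = 2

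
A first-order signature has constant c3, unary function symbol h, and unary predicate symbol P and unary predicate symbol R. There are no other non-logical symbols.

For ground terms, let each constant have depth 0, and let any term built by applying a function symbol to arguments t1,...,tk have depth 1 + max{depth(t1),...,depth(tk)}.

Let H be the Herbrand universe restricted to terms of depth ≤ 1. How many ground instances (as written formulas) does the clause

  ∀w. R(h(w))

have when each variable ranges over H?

2

Ground terms of depth ≤ 1:
  Let N_k count ground terms of depth at most k. Each non-constant term of depth ≤ k is some function symbol applied to depth-≤(k−1) arguments, giving N_k = 1 + N_{k-1}.
  N_0 = 1
  N_1 = 1 + 1 = 2
  Explicitly: c3, h(c3).
So there are 2 ground terms available for substitution.
The body mentions the single quantified variable w; since ground terms form a free algebra, no two substitutions collapse to the same formula.
Number of ground instances = 2.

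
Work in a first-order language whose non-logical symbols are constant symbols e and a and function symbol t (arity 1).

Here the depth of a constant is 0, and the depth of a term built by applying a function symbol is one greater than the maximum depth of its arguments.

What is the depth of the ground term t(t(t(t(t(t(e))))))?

6

depth(t(e)) = 1 + depth(e) = 1 + 0 = 1
depth(t(t(e))) = 1 + depth(t(e)) = 1 + 1 = 2
depth(t(t(t(e)))) = 1 + depth(t(t(e))) = 1 + 2 = 3
depth(t(t(t(t(e))))) = 1 + depth(t(t(t(e)))) = 1 + 3 = 4
depth(t(t(t(t(t(e)))))) = 1 + depth(t(t(t(t(e))))) = 1 + 4 = 5
depth(t(t(t(t(t(t(e))))))) = 1 + depth(t(t(t(t(t(e)))))) = 1 + 5 = 6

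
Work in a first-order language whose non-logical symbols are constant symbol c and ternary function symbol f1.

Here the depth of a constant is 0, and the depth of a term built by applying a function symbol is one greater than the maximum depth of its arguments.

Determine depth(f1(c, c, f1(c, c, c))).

2

depth(f1(c, c, c)) = 1 + max(0, 0, 0) = 1
depth(f1(c, c, f1(c, c, c))) = 1 + max(0, 0, 1) = 2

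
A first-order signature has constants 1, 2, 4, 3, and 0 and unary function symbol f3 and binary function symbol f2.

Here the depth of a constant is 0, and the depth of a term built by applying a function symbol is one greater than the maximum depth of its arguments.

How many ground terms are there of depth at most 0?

Count level by level. With function symbols f3/1, f2/2, the terms of depth ≤ k are the 5 constants together with each function applied to depth-≤(k−1) tuples, so N_k = 5 + N_{k-1} + N_{k-1}^2.
N_0 = 5
Explicitly: 1, 2, 4, 3, 0.

5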